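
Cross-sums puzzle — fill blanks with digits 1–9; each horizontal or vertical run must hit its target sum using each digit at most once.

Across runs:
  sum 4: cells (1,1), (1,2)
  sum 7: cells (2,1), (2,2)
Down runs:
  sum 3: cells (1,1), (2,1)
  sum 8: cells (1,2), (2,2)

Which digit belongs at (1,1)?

1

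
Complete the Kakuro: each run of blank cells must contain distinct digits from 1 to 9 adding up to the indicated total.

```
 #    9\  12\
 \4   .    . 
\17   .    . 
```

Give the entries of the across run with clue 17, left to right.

8, 9

4 in 2 cells must be {1,3}; 17 in 2 cells must be {8,9}.
The 4 across and the 12 down share only 3, so R1C2 = 3.
The 17 across and the 9 down share only 8, so R2C1 = 8.
R2C2 = 17 − 8 = 9 completes the 17 across.
R1C1 = 4 − 3 = 1 completes the 4 across.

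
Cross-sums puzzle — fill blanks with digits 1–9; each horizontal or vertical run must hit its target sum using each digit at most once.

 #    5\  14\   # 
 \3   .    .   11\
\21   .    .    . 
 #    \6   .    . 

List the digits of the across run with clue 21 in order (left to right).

4 8 9

3 in 2 cells must be {1,2}.
The 21 across and the 5 down share only 4, so R2C1 = 4.
R1C1 = 5 − 4 = 1 completes the 5 down.
R1C2 = 3 − 1 = 2 completes the 3 across.
No cell is forced outright now. R3C2 can only be 4 or 5 (the digits allowed by both its 6 across and its 14 down). If R3C2 = 5: then R2C2 would have to be in {8,9} for the 21 across but in {7} for the 14 down — contradiction. So R3C2 = 4.
R2C2 = 14 − 6 = 8 completes the 14 down.
R2C3 = 21 − 12 = 9 completes the 21 across.
R3C3 = 6 − 4 = 2 completes the 6 across.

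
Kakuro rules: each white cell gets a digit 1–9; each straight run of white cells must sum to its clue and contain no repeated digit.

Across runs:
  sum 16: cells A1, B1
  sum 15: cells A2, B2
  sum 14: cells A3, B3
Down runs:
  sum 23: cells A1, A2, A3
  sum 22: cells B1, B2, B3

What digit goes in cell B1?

7

16 in 2 cells must be {7,9}; 23 in 3 cells must be {6,8,9}.
The 16 across and the 23 down share only 9, so A1 = 9.
B1 = 16 − 9 = 7 completes the 16 across.
Nothing is forced directly, so branch on A2, whose candidates are 6 or 8. If A2 = 8: then B2 would have to be in {7} for the 15 across but in {6,9} for the 22 down — contradiction. So A2 = 6.
B2 = 15 − 6 = 9 completes the 15 across.
A3 = 23 − 15 = 8 completes the 23 down.
B3 = 14 − 8 = 6 completes the 14 across.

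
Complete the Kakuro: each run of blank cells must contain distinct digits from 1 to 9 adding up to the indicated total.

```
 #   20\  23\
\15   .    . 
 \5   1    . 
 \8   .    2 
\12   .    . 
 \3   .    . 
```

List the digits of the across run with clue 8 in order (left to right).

6 2

3 in 2 cells must be {1,2}.
R2C2 = 5 − 1 = 4 completes the 5 across.
R3C1 = 8 − 2 = 6 completes the 8 across.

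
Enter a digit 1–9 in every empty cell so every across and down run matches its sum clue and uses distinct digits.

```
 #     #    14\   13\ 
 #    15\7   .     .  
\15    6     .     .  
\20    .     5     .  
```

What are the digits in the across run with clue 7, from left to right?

2 5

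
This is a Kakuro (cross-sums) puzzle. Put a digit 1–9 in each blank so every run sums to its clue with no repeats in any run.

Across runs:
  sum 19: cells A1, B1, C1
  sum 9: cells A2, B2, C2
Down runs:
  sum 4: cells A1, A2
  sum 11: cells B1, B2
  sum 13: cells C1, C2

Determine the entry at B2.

2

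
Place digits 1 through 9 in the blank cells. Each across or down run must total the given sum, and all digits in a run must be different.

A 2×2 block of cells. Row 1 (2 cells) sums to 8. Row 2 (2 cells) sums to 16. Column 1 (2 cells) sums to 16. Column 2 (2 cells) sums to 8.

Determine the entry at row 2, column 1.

9

16 in 2 cells must be {7,9}.
The 8 across and the 16 down share only 7, so (1,1) = 7.
(1,2) = 8 − 7 = 1 completes the 8 across.
(2,1) = 16 − 7 = 9 completes the 16 down.
(2,2) = 16 − 9 = 7 completes the 16 across.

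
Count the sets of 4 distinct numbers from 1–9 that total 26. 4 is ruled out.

4 distinct digits from 1–9 sum between 10 and 30.
Dropping sets that contain 4.
Enumerating: {2,7,8,9}, {3,6,8,9}, {5,6,7,8}.

3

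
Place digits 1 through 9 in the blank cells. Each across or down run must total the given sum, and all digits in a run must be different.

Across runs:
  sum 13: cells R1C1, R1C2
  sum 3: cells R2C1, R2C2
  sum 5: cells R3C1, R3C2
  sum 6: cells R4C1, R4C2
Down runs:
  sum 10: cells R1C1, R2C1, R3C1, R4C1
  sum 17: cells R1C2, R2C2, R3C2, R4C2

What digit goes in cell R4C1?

1

3 in 2 cells must be {1,2}; 10 in 4 cells must be {1,2,3,4}.
Only 4 fits R1C1 under both its across sum 13 and down sum 10.
R1C2 = 13 − 4 = 9 completes the 13 across.
Nothing is forced directly, so branch on R2C1, whose candidates are 1 or 2. If R2C1 = 1: that forces R2C2 = 2, R3C2 = 1, R4C1 = 2, after which R4C2 would have to be in {4} for the 6 across but in {5} for the 17 down — contradiction. So R2C1 = 2.
R2C2 = 3 − 2 = 1 completes the 3 across.
R4C1 = 1: the only remaining digit allowed by both the 6 across and the 10 down.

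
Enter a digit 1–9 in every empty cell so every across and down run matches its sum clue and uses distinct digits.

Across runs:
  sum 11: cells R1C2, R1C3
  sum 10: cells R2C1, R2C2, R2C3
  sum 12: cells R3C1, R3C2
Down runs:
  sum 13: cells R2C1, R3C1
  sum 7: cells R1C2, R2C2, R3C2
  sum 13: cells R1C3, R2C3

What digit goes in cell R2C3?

4

7 in 3 cells must be {1,2,4}.
The 12 across and the 7 down share only 4, so R3C2 = 4.
R1C2 = 2: the only remaining digit allowed by both the 11 across and the 7 down.
R1C3 = 11 − 2 = 9 completes the 11 across.
R2C2 = 7 − 6 = 1 completes the 7 down.
R2C3 = 13 − 9 = 4 completes the 13 down.
R3C1 = 12 − 4 = 8 completes the 12 across.
R2C1 = 10 − 5 = 5 completes the 10 across.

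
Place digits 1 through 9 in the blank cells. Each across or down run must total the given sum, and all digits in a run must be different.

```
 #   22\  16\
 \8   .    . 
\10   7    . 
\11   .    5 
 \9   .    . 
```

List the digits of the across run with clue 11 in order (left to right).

R2C2 = 10 − 7 = 3 completes the 10 across.
R3C1 = 11 − 5 = 6 completes the 11 across.
No cell is forced outright now. R1C1 can only be 1 or 5 (the digits allowed by both its 8 across and its 22 down). If R1C1 = 5: then R1C2 would have to be in {3} for the 8 across but in {1,2,6,7} for the 16 down — contradiction. So R1C1 = 1.
R1C2 = 8 − 1 = 7 completes the 8 across.
R4C1 = 22 − 14 = 8 completes the 22 down.
R4C2 = 9 − 8 = 1 completes the 9 across.

6, 5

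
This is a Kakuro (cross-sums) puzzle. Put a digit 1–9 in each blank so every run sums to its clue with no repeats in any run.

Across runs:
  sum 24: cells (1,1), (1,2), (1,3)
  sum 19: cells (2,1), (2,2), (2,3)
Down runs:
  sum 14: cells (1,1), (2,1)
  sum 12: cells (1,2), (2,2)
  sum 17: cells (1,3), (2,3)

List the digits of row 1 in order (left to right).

24 in 3 cells must be {7,8,9}; 17 in 2 cells must be {8,9}.
Nothing is forced directly, so branch on (1,1), whose candidates are 8 or 9. If (1,1) = 9: that forces (1,3) = 8, (2,1) = 5, (2,2) = 8, after which (2,3) would have to be in {6} for the 19 across but in {9} for the 17 down — contradiction. So (1,1) = 8.
Given what's placed, (1,3) must be 9 to fit the 24 across and 17 down.
(2,1) = 14 − 8 = 6 completes the 14 down.
(2,3) = 17 − 9 = 8 completes the 17 down.
(1,2) = 24 − 17 = 7 completes the 24 across.
(2,2) = 19 − 14 = 5 completes the 19 across.

8 7 9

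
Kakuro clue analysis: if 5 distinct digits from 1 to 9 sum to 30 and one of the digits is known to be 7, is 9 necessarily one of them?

No

Counterexample: {4,5,6,7,8} sums to 30 under that restriction without using 9.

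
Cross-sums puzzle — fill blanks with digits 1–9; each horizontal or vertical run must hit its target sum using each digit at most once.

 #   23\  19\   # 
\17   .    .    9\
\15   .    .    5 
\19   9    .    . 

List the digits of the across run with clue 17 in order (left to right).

8 9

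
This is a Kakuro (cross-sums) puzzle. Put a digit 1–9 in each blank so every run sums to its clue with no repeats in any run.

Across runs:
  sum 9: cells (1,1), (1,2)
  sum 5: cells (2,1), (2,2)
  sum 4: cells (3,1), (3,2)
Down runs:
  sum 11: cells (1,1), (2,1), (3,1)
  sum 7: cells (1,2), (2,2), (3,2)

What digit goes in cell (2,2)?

4

4 in 2 cells must be {1,3}; 7 in 3 cells must be {1,2,4}.
The 4 across and the 7 down share only 1, so (3,2) = 1.
(3,1) = 4 − 1 = 3 completes the 4 across.
Nothing is forced directly, so branch on (1,2), whose candidates are 2 or 4. If (1,2) = 4: then (1,1) would have to be in {5} for the 9 across but in {1,2,6,7} for the 11 down — contradiction. So (1,2) = 2.
(1,1) = 9 − 2 = 7 completes the 9 across.
(2,1) = 11 − 10 = 1 completes the 11 down.
(2,2) = 5 − 1 = 4 completes the 5 across.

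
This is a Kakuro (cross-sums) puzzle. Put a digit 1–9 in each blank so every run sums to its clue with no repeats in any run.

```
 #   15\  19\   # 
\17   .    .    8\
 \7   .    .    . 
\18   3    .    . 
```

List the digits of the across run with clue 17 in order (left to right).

17 in 2 cells must be {8,9}; 7 in 3 cells must be {1,2,4}.
R1C1 = 8: the only remaining digit allowed by both the 17 across and the 15 down.
R1C2 = 17 − 8 = 9 completes the 17 across.
R2C1 = 15 − 11 = 4 completes the 15 down.
Given what's placed, R2C2 must be 2 to fit the 7 across and 19 down.
R2C3 = 7 − 6 = 1 completes the 7 across.
R3C2 = 19 − 11 = 8 completes the 19 down.
R3C3 = 18 − 11 = 7 completes the 18 across.

8, 9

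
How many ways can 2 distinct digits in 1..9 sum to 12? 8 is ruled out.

2 distinct digits from 1–9 sum between 3 and 17.
Dropping sets that contain 8.
Enumerating: {3,9}, {5,7}.

2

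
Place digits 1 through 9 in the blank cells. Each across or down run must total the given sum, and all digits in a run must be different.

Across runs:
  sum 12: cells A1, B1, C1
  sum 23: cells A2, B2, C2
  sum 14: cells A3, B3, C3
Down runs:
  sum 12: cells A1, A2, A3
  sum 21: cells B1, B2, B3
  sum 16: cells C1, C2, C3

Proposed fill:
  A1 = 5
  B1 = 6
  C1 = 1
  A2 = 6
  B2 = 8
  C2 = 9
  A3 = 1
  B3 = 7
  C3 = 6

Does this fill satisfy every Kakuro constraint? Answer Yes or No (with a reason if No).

Across: 5+6+1=12; 6+8+9=23; 1+7+6=14. Down: 5+6+1=12; 6+8+7=21; 1+9+6=16. No digit repeats within any run.

Yes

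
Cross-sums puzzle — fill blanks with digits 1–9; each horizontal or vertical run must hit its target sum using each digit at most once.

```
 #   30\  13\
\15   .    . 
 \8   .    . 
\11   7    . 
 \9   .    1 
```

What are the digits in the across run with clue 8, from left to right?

6 2

30 in 4 cells must be {6,7,8,9}.
R2C1 = 6: the only remaining digit allowed by both the 8 across and the 30 down.
R2C2 = 8 − 6 = 2 completes the 8 across.
R3C2 = 11 − 7 = 4 completes the 11 across.
R4C1 = 9 − 1 = 8 completes the 9 across.
R1C1 = 30 − 21 = 9 completes the 30 down.
R1C2 = 15 − 9 = 6 completes the 15 across.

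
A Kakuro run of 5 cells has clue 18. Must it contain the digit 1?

Yes

Every partition of 18 into 5 distinct digits includes 1: {1,2,3,4,8}, {1,2,3,5,7}, {1,2,4,5,6}.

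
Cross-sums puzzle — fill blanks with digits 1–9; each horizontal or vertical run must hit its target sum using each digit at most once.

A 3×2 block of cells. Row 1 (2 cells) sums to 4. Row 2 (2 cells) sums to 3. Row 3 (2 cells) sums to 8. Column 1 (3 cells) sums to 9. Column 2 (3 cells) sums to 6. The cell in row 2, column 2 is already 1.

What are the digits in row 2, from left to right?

4 in 2 cells must be {1,3}; 3 in 2 cells must be {1,2}; 6 in 3 cells must be {1,2,3}.
(1,2) = 3: the only remaining digit allowed by both the 4 across and the 6 down.
(2,1) = 3 − 1 = 2 completes the 3 across.
(3,2) = 6 − 4 = 2 completes the 6 down.
(1,1) = 4 − 3 = 1 completes the 4 across.
(3,1) = 8 − 2 = 6 completes the 8 across.

2 1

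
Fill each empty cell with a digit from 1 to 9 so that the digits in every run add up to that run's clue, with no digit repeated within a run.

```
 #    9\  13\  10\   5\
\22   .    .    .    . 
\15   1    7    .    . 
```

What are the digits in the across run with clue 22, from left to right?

8, 6, 7, 1

R1C1 = 9 − 1 = 8 completes the 9 down.
R1C2 = 13 − 7 = 6 completes the 13 down.
No cell is forced outright now. R1C4 can only be 1 or 3 (the digits allowed by both its 22 across and its 5 down). If R1C4 = 3: then R1C3 would have to be in {5} for the 22 across but in {1,2,3,4,6,7,8,9} for the 10 down — contradiction. So R1C4 = 1.
R1C3 = 22 − 15 = 7 completes the 22 across.
R2C3 = 10 − 7 = 3 completes the 10 down.
R2C4 = 15 − 11 = 4 completes the 15 across.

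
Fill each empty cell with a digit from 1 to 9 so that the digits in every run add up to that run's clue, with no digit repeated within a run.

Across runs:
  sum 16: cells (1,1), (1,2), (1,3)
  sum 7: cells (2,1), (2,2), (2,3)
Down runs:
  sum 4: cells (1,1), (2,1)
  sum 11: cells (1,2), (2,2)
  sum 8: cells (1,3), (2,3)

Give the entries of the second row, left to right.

1 4 2

7 in 3 cells must be {1,2,4}; 4 in 2 cells must be {1,3}.
The 7 across and the 4 down share only 1, so (2,1) = 1.
Given what's placed, (2,3) must be 2 to fit the 7 across and 8 down.
(1,1) = 4 − 1 = 3 completes the 4 down.
(1,3) = 8 − 2 = 6 completes the 8 down.
(2,2) = 7 − 3 = 4 completes the 7 across.
(1,2) = 16 − 9 = 7 completes the 16 across.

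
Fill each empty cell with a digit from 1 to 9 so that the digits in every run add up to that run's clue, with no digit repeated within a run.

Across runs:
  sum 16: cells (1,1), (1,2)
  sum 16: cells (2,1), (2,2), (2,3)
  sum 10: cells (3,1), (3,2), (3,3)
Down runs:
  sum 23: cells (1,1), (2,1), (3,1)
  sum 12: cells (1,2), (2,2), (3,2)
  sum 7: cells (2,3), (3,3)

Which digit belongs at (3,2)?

3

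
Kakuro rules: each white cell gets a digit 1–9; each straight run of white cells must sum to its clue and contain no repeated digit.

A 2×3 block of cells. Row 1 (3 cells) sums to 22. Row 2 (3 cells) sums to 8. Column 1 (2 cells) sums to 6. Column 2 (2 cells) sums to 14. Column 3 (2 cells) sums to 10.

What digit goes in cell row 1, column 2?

The 22 across and the 6 down share only 5, so (1,1) = 5.
(2,1) = 6 − 5 = 1 completes the 6 down.
Given what's placed, (2,2) must be 5 to fit the 8 across and 14 down.
(2,3) = 8 − 6 = 2 completes the 8 across.
(1,2) = 14 − 5 = 9 completes the 14 down.
(1,3) = 22 − 14 = 8 completes the 22 across.

9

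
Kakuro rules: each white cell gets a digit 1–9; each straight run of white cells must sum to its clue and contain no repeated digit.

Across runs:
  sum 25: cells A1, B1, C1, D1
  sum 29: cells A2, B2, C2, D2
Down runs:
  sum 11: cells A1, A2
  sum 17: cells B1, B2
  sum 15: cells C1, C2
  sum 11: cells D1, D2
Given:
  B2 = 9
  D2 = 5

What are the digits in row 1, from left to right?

29 in 4 cells must be {5,7,8,9}; 17 in 2 cells must be {8,9}.
B1 = 17 − 9 = 8 completes the 17 down.
D1 = 11 − 5 = 6 completes the 11 down.
Nothing is forced directly, so branch on A2, whose candidates are 7 or 8. If A2 = 8: then A1 would have to be in {2,4,7,9} for the 25 across but in {3} for the 11 down — contradiction. So A2 = 7.
A1 = 11 − 7 = 4 completes the 11 down.
C1 = 25 − 18 = 7 completes the 25 across.
C2 = 29 − 21 = 8 completes the 29 across.

4, 8, 7, 6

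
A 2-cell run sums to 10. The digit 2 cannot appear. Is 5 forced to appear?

No

Counterexample: {1,9} sums to 10 under that restriction without using 5.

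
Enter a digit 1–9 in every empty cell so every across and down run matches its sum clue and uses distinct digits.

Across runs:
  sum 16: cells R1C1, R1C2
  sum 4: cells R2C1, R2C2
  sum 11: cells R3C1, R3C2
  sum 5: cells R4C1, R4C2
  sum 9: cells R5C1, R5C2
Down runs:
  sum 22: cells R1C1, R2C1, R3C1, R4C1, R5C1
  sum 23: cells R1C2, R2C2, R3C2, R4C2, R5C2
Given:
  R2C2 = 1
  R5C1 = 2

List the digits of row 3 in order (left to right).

9 2

16 in 2 cells must be {7,9}; 4 in 2 cells must be {1,3}.
R2C1 = 4 − 1 = 3 completes the 4 across.
R5C2 = 9 − 2 = 7 completes the 9 across.
R1C2 = 9: the only remaining digit allowed by both the 16 across and the 23 down.
R1C1 = 16 − 9 = 7 completes the 16 across.
Nothing is forced directly, so branch on R3C2, whose candidates are 2 or 4. If R3C2 = 4: then R3C1 would have to be in {7} for the 11 across but in {1,4,6,9} for the 22 down — contradiction. So R3C2 = 2.
R3C1 = 11 − 2 = 9 completes the 11 across.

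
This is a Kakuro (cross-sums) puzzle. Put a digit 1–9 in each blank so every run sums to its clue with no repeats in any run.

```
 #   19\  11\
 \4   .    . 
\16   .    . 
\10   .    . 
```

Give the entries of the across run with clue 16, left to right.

9, 7

4 in 2 cells must be {1,3}; 16 in 2 cells must be {7,9}.
The 4 across and the 19 down share only 3, so R1C1 = 3.
R1C2 = 4 − 3 = 1 completes the 4 across.
Given what's placed, R2C2 must be 7 to fit the 16 across and 11 down.
R3C2 = 11 − 8 = 3 completes the 11 down.
R2C1 = 16 − 7 = 9 completes the 16 across.
R3C1 = 10 − 3 = 7 completes the 10 across.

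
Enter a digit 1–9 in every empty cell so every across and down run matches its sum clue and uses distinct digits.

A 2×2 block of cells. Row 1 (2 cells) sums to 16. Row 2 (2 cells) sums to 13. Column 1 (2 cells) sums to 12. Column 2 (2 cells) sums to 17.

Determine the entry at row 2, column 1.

5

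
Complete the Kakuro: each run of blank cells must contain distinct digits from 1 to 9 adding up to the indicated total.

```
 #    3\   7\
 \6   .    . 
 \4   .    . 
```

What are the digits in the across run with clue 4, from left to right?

1 3

4 in 2 cells must be {1,3}; 3 in 2 cells must be {1,2}.
The 4 across and the 3 down share only 1, so R2C1 = 1.
R2C2 = 4 − 1 = 3 completes the 4 across.
R1C1 = 3 − 1 = 2 completes the 3 down.
R1C2 = 6 − 2 = 4 completes the 6 across.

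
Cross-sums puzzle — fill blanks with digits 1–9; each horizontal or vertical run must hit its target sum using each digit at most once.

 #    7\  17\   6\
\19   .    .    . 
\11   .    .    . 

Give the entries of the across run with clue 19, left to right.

6 9 4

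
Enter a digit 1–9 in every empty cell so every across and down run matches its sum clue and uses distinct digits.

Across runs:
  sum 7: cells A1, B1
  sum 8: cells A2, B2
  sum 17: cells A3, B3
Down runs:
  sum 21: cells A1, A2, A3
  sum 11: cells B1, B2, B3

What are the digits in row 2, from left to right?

7 1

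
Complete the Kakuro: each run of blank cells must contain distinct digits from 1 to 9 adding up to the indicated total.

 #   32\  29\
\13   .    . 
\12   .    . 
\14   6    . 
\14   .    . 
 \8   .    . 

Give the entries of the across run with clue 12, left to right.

8 4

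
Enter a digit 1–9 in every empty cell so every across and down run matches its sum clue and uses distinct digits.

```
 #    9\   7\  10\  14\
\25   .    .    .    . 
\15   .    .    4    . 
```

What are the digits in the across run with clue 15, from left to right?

R1C3 = 10 − 4 = 6 completes the 10 down.
No cell is forced outright now. R1C4 can only be 8 or 9 (the digits allowed by both its 25 across and its 14 down). If R1C4 = 9: then R2C4 would have to be in {1,2,3,6,7,8} for the 15 across but in {5} for the 14 down — contradiction. So R1C4 = 8.
R2C4 = 14 − 8 = 6 completes the 14 down.
Nothing is forced directly, so branch on R1C2, whose candidates are 2 or 4. If R1C2 = 2: then R1C1 would have to be in {9} for the 25 across but in {1,2,3,4,5,6,7,8} for the 9 down — contradiction. So R1C2 = 4.
R1C1 = 25 − 18 = 7 completes the 25 across.
R2C1 = 9 − 7 = 2 completes the 9 down.
R2C2 = 15 − 12 = 3 completes the 15 across.

2 3 4 6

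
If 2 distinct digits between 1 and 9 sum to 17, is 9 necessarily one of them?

The only way to make 17 from 2 distinct digits is {8,9}, which contains 9.

Yes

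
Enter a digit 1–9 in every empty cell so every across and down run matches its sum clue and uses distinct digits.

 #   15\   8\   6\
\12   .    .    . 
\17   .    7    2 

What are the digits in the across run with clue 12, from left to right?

R1C2 = 8 − 7 = 1 completes the 8 down.
R1C3 = 6 − 2 = 4 completes the 6 down.
R2C1 = 17 − 9 = 8 completes the 17 across.
R1C1 = 12 − 5 = 7 completes the 12 across.

7 1 4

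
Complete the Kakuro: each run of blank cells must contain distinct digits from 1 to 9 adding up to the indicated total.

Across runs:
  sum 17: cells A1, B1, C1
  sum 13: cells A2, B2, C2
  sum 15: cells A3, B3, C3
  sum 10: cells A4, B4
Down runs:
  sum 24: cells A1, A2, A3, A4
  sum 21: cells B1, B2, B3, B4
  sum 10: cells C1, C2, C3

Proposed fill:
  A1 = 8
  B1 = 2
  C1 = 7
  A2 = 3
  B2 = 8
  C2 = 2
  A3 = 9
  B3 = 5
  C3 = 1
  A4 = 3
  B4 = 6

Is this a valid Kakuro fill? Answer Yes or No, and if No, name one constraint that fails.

No — the across run A4–B4 sums to 9, not 10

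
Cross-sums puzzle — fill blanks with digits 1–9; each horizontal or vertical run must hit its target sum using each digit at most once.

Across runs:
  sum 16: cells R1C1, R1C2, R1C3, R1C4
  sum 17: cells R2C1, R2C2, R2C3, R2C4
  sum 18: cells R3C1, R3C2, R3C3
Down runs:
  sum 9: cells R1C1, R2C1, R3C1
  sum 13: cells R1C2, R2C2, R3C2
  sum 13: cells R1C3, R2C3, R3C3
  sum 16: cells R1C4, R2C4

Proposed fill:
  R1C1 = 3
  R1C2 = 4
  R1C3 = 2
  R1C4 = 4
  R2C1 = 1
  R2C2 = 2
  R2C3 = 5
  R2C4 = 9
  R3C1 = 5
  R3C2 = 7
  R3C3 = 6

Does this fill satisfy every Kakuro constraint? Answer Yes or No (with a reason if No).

No — the across run R1C1–R1C4 sums to 13, not 16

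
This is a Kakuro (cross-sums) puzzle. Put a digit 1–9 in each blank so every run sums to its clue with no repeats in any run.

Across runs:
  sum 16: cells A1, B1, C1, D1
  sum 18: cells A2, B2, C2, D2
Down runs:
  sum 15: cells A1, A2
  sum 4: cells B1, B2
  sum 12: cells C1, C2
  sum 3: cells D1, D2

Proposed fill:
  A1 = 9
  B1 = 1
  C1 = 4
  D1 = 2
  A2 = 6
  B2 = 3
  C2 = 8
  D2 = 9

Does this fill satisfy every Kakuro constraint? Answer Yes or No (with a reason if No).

No — the down run D1–D2 sums to 11, not 3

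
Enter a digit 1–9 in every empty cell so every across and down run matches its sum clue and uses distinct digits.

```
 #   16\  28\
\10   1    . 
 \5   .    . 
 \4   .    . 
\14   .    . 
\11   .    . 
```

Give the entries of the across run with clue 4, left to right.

3, 1

4 in 2 cells must be {1,3}; 16 in 5 cells must be {1,2,3,4,6}.
R1C2 = 10 − 1 = 9 completes the 10 across.
Given what's placed, R3C1 must be 3 to fit the 4 across and 16 down.
R3C2 = 4 − 3 = 1 completes the 4 across.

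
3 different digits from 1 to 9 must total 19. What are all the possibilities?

3 distinct digits from 1–9 sum between 6 and 24.

{2,8,9}; {3,7,9}; {4,6,9}; {4,7,8}; {5,6,8}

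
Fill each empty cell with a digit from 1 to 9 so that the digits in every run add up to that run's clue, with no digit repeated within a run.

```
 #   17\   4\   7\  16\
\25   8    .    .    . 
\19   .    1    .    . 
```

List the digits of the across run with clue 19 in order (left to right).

9 1 2 7

17 in 2 cells must be {8,9}; 4 in 2 cells must be {1,3}; 16 in 2 cells must be {7,9}.
R1C2 = 4 − 1 = 3 completes the 4 down.
R1C3 = 5: the only remaining digit allowed by both the 25 across and the 7 down.
R1C4 = 25 − 16 = 9 completes the 25 across.
R2C1 = 17 − 8 = 9 completes the 17 down.
R2C3 = 7 − 5 = 2 completes the 7 down.
R2C4 = 19 − 12 = 7 completes the 19 across.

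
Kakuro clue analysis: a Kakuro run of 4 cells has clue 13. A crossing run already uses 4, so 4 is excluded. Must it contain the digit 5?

No

The only way to make 13 from 4 distinct digits under that restriction is {1,2,3,7}, which does not contain 5.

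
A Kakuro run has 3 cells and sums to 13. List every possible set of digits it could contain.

3 distinct digits from 1–9 sum between 6 and 24.

{1,3,9}; {1,4,8}; {1,5,7}; {2,3,8}; {2,4,7}; {2,5,6}; {3,4,6}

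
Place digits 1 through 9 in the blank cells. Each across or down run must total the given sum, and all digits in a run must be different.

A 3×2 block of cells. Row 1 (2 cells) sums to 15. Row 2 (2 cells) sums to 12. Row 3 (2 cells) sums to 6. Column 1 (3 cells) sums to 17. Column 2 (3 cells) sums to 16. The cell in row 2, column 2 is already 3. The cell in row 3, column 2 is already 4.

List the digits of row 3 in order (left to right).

(1,2) = 16 − 7 = 9 completes the 16 down.
(2,1) = 12 − 3 = 9 completes the 12 across.
(3,1) = 6 − 4 = 2 completes the 6 across.
(1,1) = 15 − 9 = 6 completes the 15 across.

2 4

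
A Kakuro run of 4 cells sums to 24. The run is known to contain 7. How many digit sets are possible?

4

4 distinct digits from 1–9 sum between 10 and 30.
Keeping only sets containing 7.
Enumerating: {2,6,7,9}, {3,5,7,9}, {3,6,7,8}, {4,5,7,8}.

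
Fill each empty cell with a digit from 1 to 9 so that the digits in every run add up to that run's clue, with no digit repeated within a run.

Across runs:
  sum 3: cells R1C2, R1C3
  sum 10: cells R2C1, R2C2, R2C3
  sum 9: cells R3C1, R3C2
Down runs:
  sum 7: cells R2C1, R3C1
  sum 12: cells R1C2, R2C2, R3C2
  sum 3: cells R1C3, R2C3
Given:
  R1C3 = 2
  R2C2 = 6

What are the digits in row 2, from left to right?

3 in 2 cells must be {1,2}.
R1C2 = 3 − 2 = 1 completes the 3 across.
R2C3 = 3 − 2 = 1 completes the 3 down.
R3C2 = 12 − 7 = 5 completes the 12 down.
R2C1 = 10 − 7 = 3 completes the 10 across.
R3C1 = 9 − 5 = 4 completes the 9 across.

3 6 1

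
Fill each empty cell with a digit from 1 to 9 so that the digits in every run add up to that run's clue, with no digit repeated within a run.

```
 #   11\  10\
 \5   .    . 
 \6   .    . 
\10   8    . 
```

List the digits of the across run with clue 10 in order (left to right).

8, 2

R3C2 = 10 − 8 = 2 completes the 10 across.
Nothing is forced directly, so branch on R1C1, whose candidates are 1 or 2. If R1C1 = 1: then R1C2 would have to be in {4} for the 5 across but in {1,3,5,7} for the 10 down — contradiction. So R1C1 = 2.
R1C2 = 5 − 2 = 3 completes the 5 across.
R2C1 = 11 − 10 = 1 completes the 11 down.
R2C2 = 6 − 1 = 5 completes the 6 across.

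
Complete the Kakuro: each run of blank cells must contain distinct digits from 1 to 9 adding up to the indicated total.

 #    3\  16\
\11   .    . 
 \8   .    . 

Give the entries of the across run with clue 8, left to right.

3 in 2 cells must be {1,2}; 16 in 2 cells must be {7,9}.
The 11 across and the 3 down share only 2, so R1C1 = 2.
R1C2 = 11 − 2 = 9 completes the 11 across.
R2C1 = 3 − 2 = 1 completes the 3 down.
R2C2 = 8 − 1 = 7 completes the 8 across.

1 7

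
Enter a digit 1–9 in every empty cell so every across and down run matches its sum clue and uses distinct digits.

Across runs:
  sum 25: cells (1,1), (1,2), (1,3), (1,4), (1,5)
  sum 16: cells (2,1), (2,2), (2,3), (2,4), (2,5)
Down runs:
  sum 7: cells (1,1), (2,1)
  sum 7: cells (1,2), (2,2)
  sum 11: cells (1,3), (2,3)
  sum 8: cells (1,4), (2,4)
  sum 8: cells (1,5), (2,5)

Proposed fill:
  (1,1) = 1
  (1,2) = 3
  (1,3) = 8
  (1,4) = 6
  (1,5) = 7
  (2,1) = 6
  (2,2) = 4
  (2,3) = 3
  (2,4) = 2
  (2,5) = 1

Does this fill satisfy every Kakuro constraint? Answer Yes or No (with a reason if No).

Yes

Across: 1+3+8+6+7=25; 6+4+3+2+1=16. Down: 1+6=7; 3+4=7; 8+3=11; 6+2=8; 7+1=8. No digit repeats within any run.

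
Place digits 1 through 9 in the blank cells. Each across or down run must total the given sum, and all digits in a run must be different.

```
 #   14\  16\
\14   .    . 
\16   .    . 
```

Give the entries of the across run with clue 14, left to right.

5 9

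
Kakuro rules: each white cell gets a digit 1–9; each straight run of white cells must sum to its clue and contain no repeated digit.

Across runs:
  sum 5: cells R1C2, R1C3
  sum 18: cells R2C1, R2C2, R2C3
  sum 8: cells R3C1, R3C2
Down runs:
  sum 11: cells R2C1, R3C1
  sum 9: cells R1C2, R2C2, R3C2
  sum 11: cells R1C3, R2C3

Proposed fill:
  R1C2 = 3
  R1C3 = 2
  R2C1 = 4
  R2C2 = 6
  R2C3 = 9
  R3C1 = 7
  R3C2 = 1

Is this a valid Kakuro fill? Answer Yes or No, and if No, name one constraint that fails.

No — the across run R2C1–R2C3 sums to 19, not 18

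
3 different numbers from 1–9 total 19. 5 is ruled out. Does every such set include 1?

No

Counterexample: {2,8,9} sums to 19 under that restriction without using 1.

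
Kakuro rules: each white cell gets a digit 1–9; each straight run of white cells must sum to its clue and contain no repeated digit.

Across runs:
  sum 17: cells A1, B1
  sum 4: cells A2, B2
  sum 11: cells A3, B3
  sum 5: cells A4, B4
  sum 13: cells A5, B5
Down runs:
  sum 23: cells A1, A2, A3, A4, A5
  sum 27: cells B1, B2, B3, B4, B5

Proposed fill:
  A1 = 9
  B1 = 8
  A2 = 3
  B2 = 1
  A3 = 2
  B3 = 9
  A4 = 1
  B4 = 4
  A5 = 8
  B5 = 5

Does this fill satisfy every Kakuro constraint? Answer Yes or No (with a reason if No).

Yes

Across: 9+8=17; 3+1=4; 2+9=11; 1+4=5; 8+5=13. Down: 9+3+2+1+8=23; 8+1+9+4+5=27. No digit repeats within any run.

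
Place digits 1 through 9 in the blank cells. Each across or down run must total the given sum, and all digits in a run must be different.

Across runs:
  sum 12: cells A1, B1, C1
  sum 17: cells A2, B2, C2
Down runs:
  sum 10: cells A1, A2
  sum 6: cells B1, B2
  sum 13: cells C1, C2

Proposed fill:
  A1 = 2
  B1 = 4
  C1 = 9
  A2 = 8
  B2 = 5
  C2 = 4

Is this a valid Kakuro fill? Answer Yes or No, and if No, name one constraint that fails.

No — the down run B1–B2 sums to 9, not 6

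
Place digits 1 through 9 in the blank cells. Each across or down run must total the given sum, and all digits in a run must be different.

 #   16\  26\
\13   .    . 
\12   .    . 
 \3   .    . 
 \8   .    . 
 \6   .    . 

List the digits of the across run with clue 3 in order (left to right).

1, 2

3 in 2 cells must be {1,2}; 16 in 5 cells must be {1,2,3,4,6}.
Nothing is forced directly, so branch on R1C1, whose candidates are 4 or 6. If R1C1 = 4: that forces R1C2 = 9, R2C1 = 3, after which R2C2 would have to be in {9} for the 12 across but in {1,2,3,4,5,6,7,8} for the 26 down — contradiction. So R1C1 = 6.
R1C2 = 13 − 6 = 7 completes the 13 across.
Nothing is forced directly, so branch on R4C1, whose candidates are 1 or 2 or 3. If R4C1 = 1: that forces R3C1 = 2, R3C2 = 1, after which R4C2 would have to be in {7} for the 8 across but in {3,4,5,6,8,9} for the 26 down — contradiction. If R4C1 = 2: that forces R3C1 = 1, R3C2 = 2, R4C2 = 6, R5C1 = 4, after which R5C2 would have to be in {2} for the 6 across but in {3,8} for the 26 down — contradiction. So R4C1 = 3.
R2C1 = 4: the only remaining digit allowed by both the 12 across and the 16 down.
R2C2 = 12 − 4 = 8 completes the 12 across.
R4C2 = 8 − 3 = 5 completes the 8 across.
Given what's placed, R3C2 must be 2 to fit the 3 across and 26 down.
R5C2 = 26 − 22 = 4 completes the 26 down.
R3C1 = 3 − 2 = 1 completes the 3 across.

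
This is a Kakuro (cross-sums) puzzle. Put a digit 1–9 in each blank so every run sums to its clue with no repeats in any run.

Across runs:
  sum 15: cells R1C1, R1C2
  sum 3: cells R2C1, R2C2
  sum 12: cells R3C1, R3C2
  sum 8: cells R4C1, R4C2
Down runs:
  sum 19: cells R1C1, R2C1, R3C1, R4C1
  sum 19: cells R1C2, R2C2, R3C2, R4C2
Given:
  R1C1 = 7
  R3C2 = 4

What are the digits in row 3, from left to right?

8 4

3 in 2 cells must be {1,2}.
R1C2 = 15 − 7 = 8 completes the 15 across.
R3C1 = 12 − 4 = 8 completes the 12 across.
R2C1 = 1: the only remaining digit allowed by both the 3 across and the 19 down.
R2C2 = 3 − 1 = 2 completes the 3 across.
R4C1 = 19 − 16 = 3 completes the 19 down.
R4C2 = 8 − 3 = 5 completes the 8 across.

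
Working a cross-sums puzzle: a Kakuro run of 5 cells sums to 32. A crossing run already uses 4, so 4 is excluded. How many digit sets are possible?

2

5 distinct digits from 1–9 sum between 15 and 35.
Dropping sets that contain 4.
Enumerating: {2,6,7,8,9}, {3,5,7,8,9}.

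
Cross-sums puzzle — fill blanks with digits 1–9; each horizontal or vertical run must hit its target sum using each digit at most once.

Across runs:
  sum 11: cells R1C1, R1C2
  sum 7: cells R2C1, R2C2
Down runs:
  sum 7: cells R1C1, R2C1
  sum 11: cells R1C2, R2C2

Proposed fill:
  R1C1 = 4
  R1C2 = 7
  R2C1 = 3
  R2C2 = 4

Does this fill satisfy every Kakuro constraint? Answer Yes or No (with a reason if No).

Across: 4+7=11; 3+4=7. Down: 4+3=7; 7+4=11. No digit repeats within any run.

Yes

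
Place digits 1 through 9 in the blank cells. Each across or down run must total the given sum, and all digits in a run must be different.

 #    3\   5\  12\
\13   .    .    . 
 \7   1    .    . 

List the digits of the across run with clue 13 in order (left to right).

2 3 8

7 in 3 cells must be {1,2,4}; 3 in 2 cells must be {1,2}.
R1C1 = 3 − 1 = 2 completes the 3 down.
R2C3 = 4: the only remaining digit allowed by both the 7 across and the 12 down.
R1C3 = 12 − 4 = 8 completes the 12 down.
R2C2 = 7 − 5 = 2 completes the 7 across.
R1C2 = 13 − 10 = 3 completes the 13 across.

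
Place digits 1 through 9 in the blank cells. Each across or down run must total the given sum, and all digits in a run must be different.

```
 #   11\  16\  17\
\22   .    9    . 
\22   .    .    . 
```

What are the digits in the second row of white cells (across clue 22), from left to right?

6 7 9

16 in 2 cells must be {7,9}; 17 in 2 cells must be {8,9}.
Given what's placed, R1C3 must be 8 to fit the 22 across and 17 down.
R2C2 = 16 − 9 = 7 completes the 16 down.
R2C3 = 17 − 8 = 9 completes the 17 down.
R1C1 = 22 − 17 = 5 completes the 22 across.
R2C1 = 22 − 16 = 6 completes the 22 across.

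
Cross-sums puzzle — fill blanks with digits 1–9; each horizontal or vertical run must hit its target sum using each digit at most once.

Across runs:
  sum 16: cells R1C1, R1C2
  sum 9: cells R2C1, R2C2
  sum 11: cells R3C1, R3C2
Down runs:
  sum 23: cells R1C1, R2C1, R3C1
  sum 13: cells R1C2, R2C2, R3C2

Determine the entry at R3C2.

5

16 in 2 cells must be {7,9}; 23 in 3 cells must be {6,8,9}.
The 16 across and the 23 down share only 9, so R1C1 = 9.
R1C2 = 16 − 9 = 7 completes the 16 across.
Nothing is forced directly, so branch on R2C1, whose candidates are 6 or 8. If R2C1 = 6: then R2C2 would have to be in {3} for the 9 across but in {1,2,4,5} for the 13 down — contradiction. So R2C1 = 8.
R2C2 = 9 − 8 = 1 completes the 9 across.
R3C1 = 23 − 17 = 6 completes the 23 down.
R3C2 = 11 − 6 = 5 completes the 11 across.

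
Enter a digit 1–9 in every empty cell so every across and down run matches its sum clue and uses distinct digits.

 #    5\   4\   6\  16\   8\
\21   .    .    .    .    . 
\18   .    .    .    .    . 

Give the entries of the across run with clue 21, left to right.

4 in 2 cells must be {1,3}; 16 in 2 cells must be {7,9}.
Only 7 fits R2C4 under both its across sum 18 and down sum 16.
R1C4 = 16 − 7 = 9 completes the 16 down.
Nothing is forced directly, so branch on R2C3, whose candidates are 1 or 2 or 5. If R2C3 = 1: that forces R1C3 = 5, R2C2 = 3, R1C2 = 1, R1C5 = 2, R2C1 = 2, after which R2C5 would have to be in {5} for the 18 across but in {6} for the 8 down — contradiction. If R2C3 = 2: that forces R1C3 = 4, R1C2 = 1, R2C2 = 3, R1C1 = 2, R1C5 = 5, after which R2C1 would have to be in {1,5} for the 18 across but in {3} for the 5 down — contradiction. So R2C3 = 5.
R1C3 = 6 − 5 = 1 completes the 6 down.
R1C2 = 3: the only remaining digit allowed by both the 21 across and the 4 down.
R2C2 = 4 − 3 = 1 completes the 4 down.
Given what's placed, R1C1 must be 2 to fit the 21 across and 5 down.
R1C5 = 21 − 15 = 6 completes the 21 across.

2 3 1 9 6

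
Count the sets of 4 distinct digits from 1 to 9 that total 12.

4 distinct digits from 1–9 sum between 10 and 30.
Enumerating: {1,2,3,6}, {1,2,4,5}.

2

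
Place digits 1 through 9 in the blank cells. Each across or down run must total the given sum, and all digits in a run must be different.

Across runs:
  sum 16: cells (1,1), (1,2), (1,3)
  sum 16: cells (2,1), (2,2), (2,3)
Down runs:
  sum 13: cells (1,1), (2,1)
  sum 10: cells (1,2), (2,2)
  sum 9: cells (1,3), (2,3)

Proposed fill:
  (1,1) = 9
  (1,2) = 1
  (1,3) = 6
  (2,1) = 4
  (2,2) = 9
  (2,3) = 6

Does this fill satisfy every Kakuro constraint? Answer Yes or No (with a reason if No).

No — the across run (2,1)–(2,3) sums to 19, not 16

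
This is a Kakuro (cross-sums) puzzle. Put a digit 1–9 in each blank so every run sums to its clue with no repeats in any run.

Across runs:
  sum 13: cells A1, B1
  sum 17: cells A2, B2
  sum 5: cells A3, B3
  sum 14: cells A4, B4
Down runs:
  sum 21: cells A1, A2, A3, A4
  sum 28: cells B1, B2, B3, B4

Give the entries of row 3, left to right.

17 in 2 cells must be {8,9}.
Only 4 fits B3 under both its across sum 5 and down sum 28.
A3 = 5 − 4 = 1 completes the 5 across.

1 4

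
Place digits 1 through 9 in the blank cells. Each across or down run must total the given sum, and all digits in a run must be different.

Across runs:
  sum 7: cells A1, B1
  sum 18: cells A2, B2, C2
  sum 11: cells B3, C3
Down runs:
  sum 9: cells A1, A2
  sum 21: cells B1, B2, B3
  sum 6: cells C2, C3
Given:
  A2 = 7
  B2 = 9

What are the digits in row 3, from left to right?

7 4

A1 = 9 − 7 = 2 completes the 9 down.
B1 = 7 − 2 = 5 completes the 7 across.
C2 = 18 − 16 = 2 completes the 18 across.
B3 = 21 − 14 = 7 completes the 21 down.
C3 = 11 − 7 = 4 completes the 11 across.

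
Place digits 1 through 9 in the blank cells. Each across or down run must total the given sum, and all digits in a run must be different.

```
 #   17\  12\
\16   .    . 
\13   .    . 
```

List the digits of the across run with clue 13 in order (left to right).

16 in 2 cells must be {7,9}; 17 in 2 cells must be {8,9}.
The 16 across and the 17 down share only 9, so R1C1 = 9.
R1C2 = 16 − 9 = 7 completes the 16 across.
R2C1 = 17 − 9 = 8 completes the 17 down.
R2C2 = 13 − 8 = 5 completes the 13 across.

8 5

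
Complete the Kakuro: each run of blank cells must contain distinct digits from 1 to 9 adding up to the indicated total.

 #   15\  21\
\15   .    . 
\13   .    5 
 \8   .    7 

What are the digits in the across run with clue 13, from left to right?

8 5

R1C2 = 21 − 12 = 9 completes the 21 down.
R2C1 = 13 − 5 = 8 completes the 13 across.
R3C1 = 8 − 7 = 1 completes the 8 across.
R1C1 = 15 − 9 = 6 completes the 15 across.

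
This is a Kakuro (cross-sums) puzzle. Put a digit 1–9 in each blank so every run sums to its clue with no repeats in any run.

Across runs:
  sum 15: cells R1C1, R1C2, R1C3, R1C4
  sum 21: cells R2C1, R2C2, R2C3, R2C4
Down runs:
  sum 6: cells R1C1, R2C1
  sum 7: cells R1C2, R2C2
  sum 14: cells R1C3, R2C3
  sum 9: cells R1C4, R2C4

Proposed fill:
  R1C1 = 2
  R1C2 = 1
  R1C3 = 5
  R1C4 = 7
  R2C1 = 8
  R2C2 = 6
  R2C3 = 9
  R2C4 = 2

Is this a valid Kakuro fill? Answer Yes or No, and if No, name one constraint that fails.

No — the across run R2C1–R2C4 sums to 25, not 21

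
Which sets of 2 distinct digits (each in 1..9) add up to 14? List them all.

2 distinct digits from 1–9 sum between 3 and 17.

{5,9}; {6,8}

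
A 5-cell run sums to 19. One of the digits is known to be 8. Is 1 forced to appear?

Yes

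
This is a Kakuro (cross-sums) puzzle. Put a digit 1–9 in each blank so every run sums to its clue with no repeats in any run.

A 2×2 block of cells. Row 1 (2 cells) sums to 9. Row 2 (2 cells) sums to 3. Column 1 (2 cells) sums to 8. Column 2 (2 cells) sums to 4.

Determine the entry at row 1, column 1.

3 in 2 cells must be {1,2}; 4 in 2 cells must be {1,3}.
The 3 across and the 4 down share only 1, so (2,2) = 1.
(1,2) = 4 − 1 = 3 completes the 4 down.
(2,1) = 3 − 1 = 2 completes the 3 across.
(1,1) = 9 − 3 = 6 completes the 9 across.

6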